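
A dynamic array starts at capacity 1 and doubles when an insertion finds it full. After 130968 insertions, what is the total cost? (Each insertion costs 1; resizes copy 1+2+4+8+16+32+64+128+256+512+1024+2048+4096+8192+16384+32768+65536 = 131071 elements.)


Insertion cost: 130968 (one per element)
Resizes occur just before inserting elements 2, 3, 5, 9, ...
Elements copied at each resize: 1 + 2 + 4 + 8 + 16 + 32 + 64 + 128 + 256 + 512 + 1024 + 2048 + 4096 + 8192 + 16384 + 32768 + 65536
Sum of copies = 131071 (geometric series: 2^k - 1)
Total = 130968 + 131071 = 262039


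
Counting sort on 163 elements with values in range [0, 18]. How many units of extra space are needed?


Output array size: 163 (to store sorted result)
Count array size: 19 (one slot per possible value, range 0 to 18)
Total extra space = 163 + 19 = 182


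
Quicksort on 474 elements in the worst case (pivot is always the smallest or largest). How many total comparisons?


In the worst case, each partition step picks the worst pivot:
  Partition 1: 473 comparisons (n-1 elements to compare)
  Partition 2: 472 comparisons
  Partition 3: 471 comparisons
  Partition 4: 470 comparisons
  Partition 5: 469 comparisons
  ...
  Last partition: 0 comparisons
Total = (n-1) + (n-2) + ... + 1 + 0 = n*(n-1)/2
= 474*473/2 = 112101


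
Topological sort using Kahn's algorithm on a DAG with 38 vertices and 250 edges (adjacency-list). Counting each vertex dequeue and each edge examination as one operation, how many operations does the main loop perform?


Kahn's algorithm:
  1. Compute in-degrees: O(V + E)
  2. Process queue: each vertex dequeued once (O(V))
     each edge examined once (O(E))
Total = V + E = 38 + 250 = 288


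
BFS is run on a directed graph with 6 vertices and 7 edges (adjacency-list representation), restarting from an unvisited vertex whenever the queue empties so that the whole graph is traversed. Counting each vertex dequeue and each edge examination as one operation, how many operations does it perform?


A full BFS traversal dequeues each vertex exactly once and examines each directed edge exactly once.
V = 6 (vertex processing cost)
E = 7 (edge examination cost)
Total operations proportional to V + E = 6 + 7 = 13


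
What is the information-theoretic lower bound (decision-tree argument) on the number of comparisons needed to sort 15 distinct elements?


A binary decision tree of height h has at most 2^h leaves and needs at least n! of them, so h >= ceil(log2(n!)).
Compute 15! as a running product:
  x2 = 2, x3 = 6, x4 = 24, x5 = 120
  x6 = 720, x7 = 5040, x8 = 40320, x9 = 362880
  x10 = 3628800, x11 = 39916800, x12 = 479001600, x13 = 6227020800
  x14 = 87178291200, x15 = 1307674368000
15! = 1307674368000
Bracket between powers of 2:
  2^40 = 1099511627776 < 1307674368000 <= 2199023255552 = 2^41
So ceil(log2(15!)) = 41


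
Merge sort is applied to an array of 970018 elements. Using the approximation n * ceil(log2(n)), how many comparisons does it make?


Merge sort divides the array into halves recursively.
Number of levels = ceil(log2(970018)) = 20
At each level, approximately n = 970018 comparisons are needed for merging.
Total comparisons ~ n * ceil(log2(n)) = 970018 * 20 = 19400360


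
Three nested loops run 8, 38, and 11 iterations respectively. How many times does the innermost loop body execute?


Loop 1 (outermost): 8 iterations
Loop 2 (middle): 38 iterations per outer
Loop 3 (innermost): 11 iterations per middle
Total = 8 * 38 * 11 = 3344


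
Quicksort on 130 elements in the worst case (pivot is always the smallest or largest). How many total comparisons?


In the worst case, each partition step picks the worst pivot:
  Partition 1: 129 comparisons (n-1 elements to compare)
  Partition 2: 128 comparisons
  Partition 3: 127 comparisons
  Partition 4: 126 comparisons
  Partition 5: 125 comparisons
  ...
  Last partition: 0 comparisons
Total = (n-1) + (n-2) + ... + 1 + 0 = n*(n-1)/2
= 130*129/2 = 8385


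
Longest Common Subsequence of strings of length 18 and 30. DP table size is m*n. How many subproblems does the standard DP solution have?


DP table indexed by positions in both strings.
First string: 18 positions
Second string: 30 positions
Total = 18 * 30 = 540


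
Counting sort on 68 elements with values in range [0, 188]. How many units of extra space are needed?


Output array size: 68 (to store sorted result)
Count array size: 189 (one slot per possible value, range 0 to 188)
Total extra space = 68 + 189 = 257


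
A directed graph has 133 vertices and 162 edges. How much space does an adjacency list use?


Adjacency list: one list head per vertex + one entry per edge
Vertex heads: 133
Edge entries: 162
Total = 133 + 162 = 295


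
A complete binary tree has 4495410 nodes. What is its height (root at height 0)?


In a complete binary tree, level k holds nodes 2^k .. 2^(k+1)-1 (1-indexed).
Height = floor(log2(n)) = floor(log2(4495410)) = 22
Check: 2^22 = 4194304 <= 4495410 < 8388608 = 2^23


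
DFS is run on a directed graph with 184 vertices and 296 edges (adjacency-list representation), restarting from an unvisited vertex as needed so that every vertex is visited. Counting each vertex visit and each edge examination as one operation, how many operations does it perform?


A full DFS traversal processes each vertex exactly once (push/pop on stack).
Each directed edge is examined once.
V = 184, E = 296
V + E = 480


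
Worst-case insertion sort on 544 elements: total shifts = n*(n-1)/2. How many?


Sum of shifts = 1 + 2 + 3 + ... + 543
= 544 * 543 / 2
= 295392 / 2
= 147696


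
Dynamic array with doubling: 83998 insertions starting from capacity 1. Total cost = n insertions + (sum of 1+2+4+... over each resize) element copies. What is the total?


n = 83998
Insertion costs: 83998
Resizes copy 1, 2, 4, ... up to the largest power of 2 that is <= n-1 = 83997, i.e. 65536.
Copy costs = 1 + 2 + 4 + 8 + 16 + 32 + 64 + 128 + 256 + 512 + 1024 + 2048 + 4096 + 8192 + 16384 + 32768 + 65536 = 131071
Total = 83998 + 131071 = 215069


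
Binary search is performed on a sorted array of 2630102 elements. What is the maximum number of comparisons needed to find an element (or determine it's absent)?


Binary search halves the search space each comparison:
  Step 1: search space = 2630102 -> 1315051
  Step 2: search space = 1315051 -> 657525
  Step 3: search space = 657525 -> 328762
  Step 4: search space = 328762 -> 164381
  Step 5: search space = 164381 -> 82190
  Step 6: search space = 82190 -> 41095
  Step 7: search space = 41095 -> 20547
  Step 8: search space = 20547 -> 10273
  Step 9: search space = 10273 -> 5136
  Step 10: search space = 5136 -> 2568
  Step 11: search space = 2568 -> 1284
  Step 12: search space = 1284 -> 642
  Step 13: search space = 642 -> 321
  Step 14: search space = 321 -> 160
  Step 15: search space = 160 -> 80
  Step 16: search space = 80 -> 40
  Step 17: search space = 40 -> 20
  Step 18: search space = 20 -> 10
  Step 19: search space = 10 -> 5
  Step 20: search space = 5 -> 2
  Step 21: search space = 2 -> 1
  Step 22: search space = 1 (final check)
Maximum comparisons = floor(log2(2630102)) + 1 = 21 + 1 = 22


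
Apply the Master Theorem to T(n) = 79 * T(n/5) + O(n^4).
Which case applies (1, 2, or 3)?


The Master Theorem: T(n) = a*T(n/b) + O(n^c)
  a = 79, b = 5, c = 4
log_b(a) = log_5(79) ~ 2.715
Compare b^c with a: 5^4 = 625 > 79, so c > log_b(a).
Since c > log_b(a), Case 3 applies.
T(n) = O(n^4)
Master Theorem case = 3


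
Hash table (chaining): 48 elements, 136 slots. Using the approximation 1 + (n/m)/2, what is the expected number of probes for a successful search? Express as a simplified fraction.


Computing expected probes:
alpha = 48/136
= 1 + alpha/2
= 1 + 48/(2*136)
= (2*136 + 48) / (2*136)
= 320/272 = 20/17


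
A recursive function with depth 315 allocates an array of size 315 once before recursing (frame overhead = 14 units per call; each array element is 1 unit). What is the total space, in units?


Array allocation: 315 units (allocated once)
Stack frames: 315 deep * 14 per frame = 4410 units
Total = 315 + 4410 = 4725


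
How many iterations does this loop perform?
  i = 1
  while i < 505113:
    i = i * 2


The loop variable doubles each iteration:
i = 1 -> 2 -> 4 -> 8 -> 16 -> 32 -> 64 -> 128 -> 256 -> 512 -> 1024 -> 2048 -> 4096 -> 8192 -> 16384 -> 32768 -> 65536 -> 131072 -> 262144 -> 524288 (stop, 524288 >= 505113)
Number of doublings = ceil(log2(505113)) = 19


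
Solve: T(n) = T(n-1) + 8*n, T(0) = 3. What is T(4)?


Expanding the recurrence:
T(4) = T(3) + 8*4
       = T(2) + 8*3 + 8*4
       ...
       = T(0) + 8*(1 + 2 + ... + 4)
       = 3 + 8 * 4*5/2
       = 3 + 8 * 10
       = 3 + 80 = 83


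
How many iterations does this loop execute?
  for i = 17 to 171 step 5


The loop variable i takes values starting at 17 and increments by 5 each iteration.
Sequence: i = 17, 22, 27, 32, 37, 42, 47, 52, 57, ...
The upper bound 171 is inclusive, so the count is floor((last - first) / step) + 1:
floor((171 - 17) / 5) + 1 = floor(154/5) + 1 = 30 + 1 = 31


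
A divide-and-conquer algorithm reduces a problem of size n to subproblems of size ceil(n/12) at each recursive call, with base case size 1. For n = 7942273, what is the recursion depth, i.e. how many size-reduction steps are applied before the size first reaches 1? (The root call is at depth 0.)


Each step divides the size by 12 (rounding up); after k steps the size is ceil(n/12^k), which equals 1 exactly when 12^k >= n.
So the depth is the smallest k with 12^k >= 7942273, i.e. ceil(log_12(7942273)).
12^6 = 2985984 < 7942273 <= 35831808 = 12^7
Recursion depth = 7


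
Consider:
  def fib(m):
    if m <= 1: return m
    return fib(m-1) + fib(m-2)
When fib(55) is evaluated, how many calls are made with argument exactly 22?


Let N(m) = number of times fib(m) is called while evaluating fib(55).
N(55) = 1 (the initial call).
N(54) = 1 (only fib(55) calls it).
For 1 <= m <= 53: fib(m) is called by fib(m+1) and fib(m+2), so
  N(m) = N(m+1) + N(m+2).
fib(0) is called only by fib(2), so N(0) = N(2).
Walk down from m=55:
  N(55)=1, N(54)=1, N(53)=2, N(52)=3, N(51)=5, N(50)=8, N(49)=13, N(48)=21, N(47)=34, N(46)=55, N(45)=89, N(44)=144, N(43)=233, N(42)=377, N(41)=610, N(40)=987, N(39)=1597, N(38)=2584, N(37)=4181, N(36)=6765, N(35)=10946, N(34)=17711, N(33)=28657, N(32)=46368, N(31)=75025, N(30)=121393, N(29)=196418, N(28)=317811, N(27)=514229, N(26)=832040, N(25)=1346269, N(24)=2178309, N(23)=3524578, N(22)=5702887
N(22) = 5702887


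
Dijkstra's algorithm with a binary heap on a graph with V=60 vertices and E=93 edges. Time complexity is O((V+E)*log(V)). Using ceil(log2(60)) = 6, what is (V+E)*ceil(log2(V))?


Dijkstra with a binary heap: each vertex is extracted once, each edge may relax once.
Each heap operation costs O(log V).
V + E = 60 + 93 = 153
ceil(log2(60)) = 6 (since 2^5 = 32 < 60 <= 64 = 2^6)
Total heap work = (V+E) * ceil(log2(V)) = 153 * 6 = 918


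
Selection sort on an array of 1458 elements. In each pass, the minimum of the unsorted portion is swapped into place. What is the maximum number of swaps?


Selection sort performs one swap per pass:
  Pass 1: find min in positions 0 to 1457, swap with position 0
  Pass 2: find min in positions 1 to 1457, swap with position 1
  Pass 3: find min in positions 2 to 1457, swap with position 2
  Pass 4: find min in positions 3 to 1457, swap with position 3
  Pass 5: find min in positions 4 to 1457, swap with position 4
  ... (1452 more passes)
Total passes (and swaps) = n - 1 = 1458 - 1 = 1457


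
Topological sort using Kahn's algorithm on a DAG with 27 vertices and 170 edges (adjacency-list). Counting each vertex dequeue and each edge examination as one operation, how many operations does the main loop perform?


Kahn's algorithm:
  1. Compute in-degrees: O(V + E)
  2. Process queue: each vertex dequeued once (O(V))
     each edge examined once (O(E))
Total = V + E = 27 + 170 = 197


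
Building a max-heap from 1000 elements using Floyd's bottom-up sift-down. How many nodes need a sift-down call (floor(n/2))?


In a heap of 1000 elements (0-indexed array):
  Last element index: 999
  Parent of last element: floor((999 - 1) / 2) = 499
  Internal nodes: indices 0 to 499
  Count = floor(1000/2) = 500


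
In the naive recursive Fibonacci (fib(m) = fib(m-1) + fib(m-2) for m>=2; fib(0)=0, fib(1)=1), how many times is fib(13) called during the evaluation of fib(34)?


Let N(m) = number of times fib(m) is called while evaluating fib(34).
N(34) = 1 (the initial call).
N(33) = 1 (only fib(34) calls it).
For 1 <= m <= 32: fib(m) is called by fib(m+1) and fib(m+2), so
  N(m) = N(m+1) + N(m+2).
fib(0) is called only by fib(2), so N(0) = N(2).
Walk down from m=34:
  N(34)=1, N(33)=1, N(32)=2, N(31)=3, N(30)=5, N(29)=8, N(28)=13, N(27)=21, N(26)=34, N(25)=55, N(24)=89, N(23)=144, N(22)=233, N(21)=377, N(20)=610, N(19)=987, N(18)=1597, N(17)=2584, N(16)=4181, N(15)=6765, N(14)=10946, N(13)=17711
N(13) = 17711


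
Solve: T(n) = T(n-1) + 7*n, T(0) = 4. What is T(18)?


Expanding the recurrence:
T(18) = T(17) + 7*18
       = T(16) + 7*17 + 7*18
       ...
       = T(0) + 7*(1 + 2 + ... + 18)
       = 4 + 7 * 18*19/2
       = 4 + 7 * 171
       = 4 + 1197 = 1201


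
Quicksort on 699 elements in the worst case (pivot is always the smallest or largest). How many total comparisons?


In the worst case, each partition step picks the worst pivot:
  Partition 1: 698 comparisons (n-1 elements to compare)
  Partition 2: 697 comparisons
  Partition 3: 696 comparisons
  Partition 4: 695 comparisons
  Partition 5: 694 comparisons
  ...
  Last partition: 0 comparisons
Total = (n-1) + (n-2) + ... + 1 + 0 = n*(n-1)/2
= 699*698/2 = 243951


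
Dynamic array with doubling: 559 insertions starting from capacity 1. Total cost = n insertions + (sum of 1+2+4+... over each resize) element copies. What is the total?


n = 559
Insertion costs: 559
Resizes copy 1, 2, 4, ... up to the largest power of 2 that is <= n-1 = 558, i.e. 512.
Copy costs = 1 + 2 + 4 + 8 + 16 + 32 + 64 + 128 + 256 + 512 = 1023
Total = 559 + 1023 = 1582


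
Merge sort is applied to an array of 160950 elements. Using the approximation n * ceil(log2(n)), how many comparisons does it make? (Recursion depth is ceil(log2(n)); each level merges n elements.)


Merge sort divides the array into halves recursively.
Number of levels = ceil(log2(160950)) = 18
At each level, approximately n = 160950 comparisons are needed for merging.
Total comparisons ~ n * ceil(log2(n)) = 160950 * 18 = 2897100


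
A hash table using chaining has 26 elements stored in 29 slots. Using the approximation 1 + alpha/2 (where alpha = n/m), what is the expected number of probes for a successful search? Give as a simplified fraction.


Load factor alpha = n/m = 26/29
Expected probes = 1 + alpha/2 = 1 + 26/(2*29)
= 1 + 26/58
= 58/58 + 26/58
= 84/58
Simplify: 42/29


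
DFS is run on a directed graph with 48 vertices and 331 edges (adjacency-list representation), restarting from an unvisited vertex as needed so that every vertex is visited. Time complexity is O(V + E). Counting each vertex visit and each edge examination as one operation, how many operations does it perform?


A full DFS traversal processes each vertex exactly once (push/pop on stack).
Each directed edge is examined once.
V = 48, E = 331
V + E = 379


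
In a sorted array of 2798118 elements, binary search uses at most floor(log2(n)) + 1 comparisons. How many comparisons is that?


Halving sequence: 2798118 -> 1399059 -> 699529 -> 349764 -> 174882 -> 87441 -> 43720 -> 21860 -> 10930 -> 5465 -> 2732 -> 1366 -> 683 -> 341 -> 170 -> 85 -> 42 -> 21 -> 10 -> 5 -> 2 -> 1
Number of halvings = 21
Max comparisons = 21 + 1 = 22


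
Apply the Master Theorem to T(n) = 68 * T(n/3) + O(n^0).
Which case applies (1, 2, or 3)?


The Master Theorem: T(n) = a*T(n/b) + O(n^c)
  a = 68, b = 3, c = 0
log_b(a) = log_3(68) ~ 3.841
Compare b^c with a: 3^0 = 1 < 68, so c < log_b(a).
Since c < log_b(a), Case 1 applies.
T(n) = O(n^(log_3 68)) ~ O(n^3.841)
Master Theorem case = 1


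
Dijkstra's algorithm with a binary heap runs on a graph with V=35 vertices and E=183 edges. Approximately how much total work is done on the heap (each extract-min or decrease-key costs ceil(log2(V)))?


Dijkstra with a binary heap: each vertex is extracted once, each edge may relax once.
Each heap operation costs O(log V).
V + E = 35 + 183 = 218
ceil(log2(35)) = 6 (since 2^5 = 32 < 35 <= 64 = 2^6)
Total heap work = (V+E) * ceil(log2(V)) = 218 * 6 = 1308


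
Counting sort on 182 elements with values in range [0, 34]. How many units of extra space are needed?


Output array size: 182 (to store sorted result)
Count array size: 35 (one slot per possible value, range 0 to 34)
Total extra space = 182 + 35 = 217


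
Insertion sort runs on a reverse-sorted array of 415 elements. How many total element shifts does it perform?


Sum of shifts = 1 + 2 + 3 + ... + 414
= 415 * 414 / 2
= 171810 / 2
= 85905


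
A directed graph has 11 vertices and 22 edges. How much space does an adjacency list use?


Adjacency list: one list head per vertex + one entry per edge
Vertex heads: 11
Edge entries: 22
Total = 11 + 22 = 33


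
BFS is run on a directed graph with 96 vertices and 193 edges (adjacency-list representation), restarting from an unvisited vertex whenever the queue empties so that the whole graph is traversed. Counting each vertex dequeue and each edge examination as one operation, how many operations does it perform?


A full BFS traversal dequeues each vertex exactly once and examines each directed edge exactly once.
V = 96 (vertex processing cost)
E = 193 (edge examination cost)
Total operations proportional to V + E = 96 + 193 = 289


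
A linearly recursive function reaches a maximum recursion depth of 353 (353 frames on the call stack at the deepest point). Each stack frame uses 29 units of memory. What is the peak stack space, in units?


Maximum recursion depth = 353 frames
Memory per frame = 29 units
Total stack space = depth * frame_size
= 353 * 29 = 10237


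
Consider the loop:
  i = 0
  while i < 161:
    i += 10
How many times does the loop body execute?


Starting at i = 0, each iteration adds 10.
Iterations until i >= 161:
  Iteration 1: i = 0 -> i = 10
  Iteration 2: i = 10 -> i = 20
  Iteration 3: i = 20 -> i = 30
  Iteration 4: i = 30 -> i = 40
  Iteration 5: i = 40 -> i = 50
  Iteration 6: i = 50 -> i = 60
  Iteration 7: i = 60 -> i = 70
  Iteration 8: i = 70 -> i = 80
  ... continuing ...
Total iterations = ceil(161/10) = 17


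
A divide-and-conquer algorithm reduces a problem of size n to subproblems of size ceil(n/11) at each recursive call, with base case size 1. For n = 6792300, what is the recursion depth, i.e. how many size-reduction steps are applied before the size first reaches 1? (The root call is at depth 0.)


Each step divides the size by 11 (rounding up); after k steps the size is ceil(n/11^k), which equals 1 exactly when 11^k >= n.
So the depth is the smallest k with 11^k >= 6792300, i.e. ceil(log_11(6792300)).
11^6 = 1771561 < 6792300 <= 19487171 = 11^7
Recursion depth = 7


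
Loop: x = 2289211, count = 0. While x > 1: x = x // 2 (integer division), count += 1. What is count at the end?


The variable x halves each step:
x = 2289211 -> 1144605 -> 572302 -> 286151 -> 143075 -> 71537 -> 35768 -> 17884 -> 8942 -> 4471 -> 2235 -> 1117 -> 558 -> 279 -> 139 -> 69 -> 34 -> 17 -> 8 -> 4 -> 2 -> 1
Number of halvings = floor(log2(2289211)) = 21


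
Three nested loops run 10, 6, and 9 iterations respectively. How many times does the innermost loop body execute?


Loop 1 (outermost): 10 iterations
Loop 2 (middle): 6 iterations per outer
Loop 3 (innermost): 9 iterations per middle
Total = 10 * 6 * 9 = 540


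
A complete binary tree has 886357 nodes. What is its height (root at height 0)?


In a complete binary tree, level k holds nodes 2^k .. 2^(k+1)-1 (1-indexed).
Height = floor(log2(n)) = floor(log2(886357)) = 19
Check: 2^19 = 524288 <= 886357 < 1048576 = 2^20


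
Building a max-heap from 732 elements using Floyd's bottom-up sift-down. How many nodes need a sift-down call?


In a heap of 732 elements (0-indexed array):
  Last element index: 731
  Parent of last element: floor((731 - 1) / 2) = 365
  Internal nodes: indices 0 to 365
  Count = floor(732/2) = 366


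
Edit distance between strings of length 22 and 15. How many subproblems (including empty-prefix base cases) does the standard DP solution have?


The table includes base cases (empty prefixes).
Rows: (m+1) = 23
Columns: (n+1) = 16
Total = 23 * 16 = 368


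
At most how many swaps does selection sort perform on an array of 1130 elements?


Each of the 1129 passes places one element in its final position.
Pass 1: swap minimum into position 0
Pass 2: swap minimum of remaining into position 1
...
Pass 1129: last two elements, one swap
Maximum swaps = 1130 - 1 = 1129


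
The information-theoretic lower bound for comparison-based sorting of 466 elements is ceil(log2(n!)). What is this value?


A binary decision tree of height h has at most 2^h leaves and needs at least n! of them, so h >= ceil(log2(n!)).
466! is far too large to multiply out, so use Stirling's series:
  ln(n!) ~ n ln n - n + (1/2) ln(2 pi n) + 1/(12n)  (error below 1/(360 n^3), negligible here)
  ln(466) = 6.1441856
  n ln n = 466 * 6.1441856 = 2863.1905
  (1/2) ln(2 pi * 466) = (1/2) ln(2927.9644) = 3.9910
  1/(12*466) = 0.0002
  ln(466!) ~ 2863.1905 - 466 + 3.9910 + 0.0002 = 2401.1817
Convert to base 2: log2(466!) = 2401.1817 / ln 2 = 2401.1817 / 0.69314718 = 3464.1729
ceil(3464.1729) = 3465


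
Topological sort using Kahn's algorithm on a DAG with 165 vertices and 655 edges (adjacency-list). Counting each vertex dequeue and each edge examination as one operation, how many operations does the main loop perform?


Kahn's algorithm:
  1. Compute in-degrees: O(V + E)
  2. Process queue: each vertex dequeued once (O(V))
     each edge examined once (O(E))
Total = V + E = 165 + 655 = 820


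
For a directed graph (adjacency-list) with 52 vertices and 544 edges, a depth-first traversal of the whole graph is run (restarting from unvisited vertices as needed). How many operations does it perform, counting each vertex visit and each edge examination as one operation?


A full DFS traversal visits each vertex once and examines each edge once.
V = 52
E = 544
Sum = 52 + 544 = 596


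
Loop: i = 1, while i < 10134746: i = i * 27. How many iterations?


i multiplies by 27 each step:
i = 1 -> 27 -> 729 -> 19683 -> 531441 -> 14348907 (stop)
Iterations = ceil(log_27(10134746)) = 5


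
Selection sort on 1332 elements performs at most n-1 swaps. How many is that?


Each of the 1331 passes places one element in its final position.
Pass 1: swap minimum into position 0
Pass 2: swap minimum of remaining into position 1
...
Pass 1331: last two elements, one swap
Maximum swaps = 1332 - 1 = 1331


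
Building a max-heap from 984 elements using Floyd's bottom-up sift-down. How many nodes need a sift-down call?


In a heap of 984 elements (0-indexed array):
  Last element index: 983
  Parent of last element: floor((983 - 1) / 2) = 491
  Internal nodes: indices 0 to 491
  Count = floor(984/2) = 492


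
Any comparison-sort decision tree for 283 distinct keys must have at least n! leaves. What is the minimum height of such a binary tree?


A binary decision tree of height h has at most 2^h leaves and needs at least n! of them, so h >= ceil(log2(n!)).
283! is far too large to multiply out, so use Stirling's series:
  ln(n!) ~ n ln n - n + (1/2) ln(2 pi n) + 1/(12n)  (error below 1/(360 n^3), negligible here)
  ln(283) = 5.6454469
  n ln n = 283 * 5.6454469 = 1597.6615
  (1/2) ln(2 pi * 283) = (1/2) ln(1778.1414) = 3.7417
  1/(12*283) = 0.0003
  ln(283!) ~ 1597.6615 - 283 + 3.7417 + 0.0003 = 1318.4035
Convert to base 2: log2(283!) = 1318.4035 / ln 2 = 1318.4035 / 0.69314718 = 1902.0542
ceil(1902.0542) = 1903


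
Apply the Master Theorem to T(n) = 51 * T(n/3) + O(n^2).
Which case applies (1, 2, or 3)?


The Master Theorem: T(n) = a*T(n/b) + O(n^c)
  a = 51, b = 3, c = 2
log_b(a) = log_3(51) ~ 3.579
Compare b^c with a: 3^2 = 9 < 51, so c < log_b(a).
Since c < log_b(a), Case 1 applies.
T(n) = O(n^(log_3 51)) ~ O(n^3.579)
Master Theorem case = 1


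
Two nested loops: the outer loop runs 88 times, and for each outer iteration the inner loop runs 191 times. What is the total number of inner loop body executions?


Outer loop: 88 iterations
Inner loop: 191 iterations per outer iteration
Total = 88 * 191 = 16808


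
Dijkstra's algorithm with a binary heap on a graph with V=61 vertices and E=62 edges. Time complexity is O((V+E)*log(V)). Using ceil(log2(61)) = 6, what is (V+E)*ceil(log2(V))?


Dijkstra with a binary heap: each vertex is extracted once, each edge may relax once.
Each heap operation costs O(log V).
V + E = 61 + 62 = 123
ceil(log2(61)) = 6 (since 2^5 = 32 < 61 <= 64 = 2^6)
Total heap work = (V+E) * ceil(log2(V)) = 123 * 6 = 738


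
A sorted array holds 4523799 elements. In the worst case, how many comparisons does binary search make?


Halving sequence: 4523799 -> 2261899 -> 1130949 -> 565474 -> 282737 -> 141368 -> 70684 -> 35342 -> 17671 -> 8835 -> 4417 -> 2208 -> 1104 -> 552 -> 276 -> 138 -> 69 -> 34 -> 17 -> 8 -> 4 -> 2 -> 1
Number of halvings = 22
Max comparisons = 22 + 1 = 23


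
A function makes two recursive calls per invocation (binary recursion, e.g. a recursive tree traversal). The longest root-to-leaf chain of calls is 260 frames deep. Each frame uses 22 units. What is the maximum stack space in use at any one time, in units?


Binary recursion: the two calls run one after the other, so only one root-to-leaf chain of frames is on the stack at a time.
Maximum depth (longest chain) = 260 frames
Each frame = 22 units
Max stack space = 260 * 22 = 5720


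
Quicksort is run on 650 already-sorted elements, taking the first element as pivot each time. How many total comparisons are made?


Sum of comparisons per partition:
649 + 648 + ... + 1 + 0
= 650 * (650 - 1) / 2
= 650 * 649 / 2
= 210925


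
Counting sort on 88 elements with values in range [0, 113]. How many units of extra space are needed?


Output array size: 88 (to store sorted result)
Count array size: 114 (one slot per possible value, range 0 to 113)
Total extra space = 88 + 114 = 202


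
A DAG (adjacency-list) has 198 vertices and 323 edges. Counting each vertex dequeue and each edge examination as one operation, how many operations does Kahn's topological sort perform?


V = 198 (vertex processing)
E = 323 (edge processing)
V + E = 198 + 323 = 521


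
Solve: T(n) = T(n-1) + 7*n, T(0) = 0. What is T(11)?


Expanding the recurrence:
T(11) = T(10) + 7*11
       = T(9) + 7*10 + 7*11
       ...
       = T(0) + 7*(1 + 2 + ... + 11)
       = 0 + 7 * 11*12/2
       = 0 + 7 * 66
       = 0 + 462 = 462


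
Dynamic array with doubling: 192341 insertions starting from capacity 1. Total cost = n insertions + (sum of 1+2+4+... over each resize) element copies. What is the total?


n = 192341
Insertion costs: 192341
Resizes copy 1, 2, 4, ... up to the largest power of 2 that is <= n-1 = 192340, i.e. 131072.
Copy costs = 1 + 2 + 4 + 8 + 16 + 32 + 64 + 128 + 256 + 512 + 1024 + 2048 + 4096 + 8192 + 16384 + 32768 + 65536 + 131072 = 262143
Total = 192341 + 262143 = 454484


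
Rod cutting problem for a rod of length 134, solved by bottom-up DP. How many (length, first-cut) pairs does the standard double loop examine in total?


For each subproblem length i = 1..134, the inner loop considers i possible first cuts.
Total = 1 + 2 + ... + 134
= 134*(134+1)/2
= 134*135/2 = 9045


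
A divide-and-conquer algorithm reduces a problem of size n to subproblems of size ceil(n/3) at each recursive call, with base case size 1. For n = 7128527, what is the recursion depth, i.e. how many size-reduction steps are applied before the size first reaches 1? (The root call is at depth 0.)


Each step divides the size by 3 (rounding up); after k steps the size is ceil(n/3^k), which equals 1 exactly when 3^k >= n.
So the depth is the smallest k with 3^k >= 7128527, i.e. ceil(log_3(7128527)).
3^14 = 4782969 < 7128527 <= 14348907 = 3^15
Recursion depth = 15


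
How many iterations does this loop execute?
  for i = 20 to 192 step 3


The loop variable i takes values starting at 20 and increments by 3 each iteration.
Sequence: i = 20, 23, 26, 29, 32, 35, 38, 41, 44, ...
The upper bound 192 is inclusive, so the count is floor((last - first) / step) + 1:
floor((192 - 20) / 3) + 1 = floor(172/3) + 1 = 57 + 1 = 58


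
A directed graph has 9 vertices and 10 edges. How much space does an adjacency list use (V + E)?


Adjacency list: one list head per vertex + one entry per edge
Vertex heads: 9
Edge entries: 10
Total = 9 + 10 = 19


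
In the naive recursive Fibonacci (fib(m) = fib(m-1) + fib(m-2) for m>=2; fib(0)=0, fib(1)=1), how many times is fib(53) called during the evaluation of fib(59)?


Let N(m) = number of times fib(m) is called while evaluating fib(59).
N(59) = 1 (the initial call).
N(58) = 1 (only fib(59) calls it).
For 1 <= m <= 57: fib(m) is called by fib(m+1) and fib(m+2), so
  N(m) = N(m+1) + N(m+2).
fib(0) is called only by fib(2), so N(0) = N(2).
Walk down from m=59:
  N(59)=1, N(58)=1, N(57)=2, N(56)=3, N(55)=5, N(54)=8, N(53)=13
N(53) = 13


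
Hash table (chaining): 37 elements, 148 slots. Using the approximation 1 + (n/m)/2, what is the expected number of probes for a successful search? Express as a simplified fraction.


Computing expected probes:
alpha = 37/148
= 1 + alpha/2
= 1 + 37/(2*148)
= (2*148 + 37) / (2*148)
= 333/296 = 9/8


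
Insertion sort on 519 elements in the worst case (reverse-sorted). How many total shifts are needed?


In the worst case (reverse-sorted), each element shifts past all previous:
  Element 1: 1 shifts
  Element 2: 2 shifts
  Element 3: 3 shifts
  Element 4: 4 shifts
  Element 5: 5 shifts
  ...
  Element 518: 518 shifts
Total = 1 + 2 + ... + 518
= 519*(519-1)/2 = 134421


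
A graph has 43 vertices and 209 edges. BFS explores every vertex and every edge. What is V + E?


A full BFS traversal dequeues each vertex once and examines each edge once.
Vertex visits: 43
Edge visits: 209
V + E = 43 + 209 = 252


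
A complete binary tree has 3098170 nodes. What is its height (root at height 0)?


In a complete binary tree, level k holds nodes 2^k .. 2^(k+1)-1 (1-indexed).
Height = floor(log2(n)) = floor(log2(3098170)) = 21
Check: 2^21 = 2097152 <= 3098170 < 4194304 = 2^22


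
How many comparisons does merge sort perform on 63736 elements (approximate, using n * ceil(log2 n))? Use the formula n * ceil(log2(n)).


Recursion depth: ceil(log2(63736)) = 16
Each recursion level merges n = 63736 elements
Total = 63736 * 16 = 1019776


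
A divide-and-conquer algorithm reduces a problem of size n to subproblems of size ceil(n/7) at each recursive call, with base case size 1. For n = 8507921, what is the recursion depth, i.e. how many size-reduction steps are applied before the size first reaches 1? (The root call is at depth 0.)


Each step divides the size by 7 (rounding up); after k steps the size is ceil(n/7^k), which equals 1 exactly when 7^k >= n.
So the depth is the smallest k with 7^k >= 8507921, i.e. ceil(log_7(8507921)).
7^8 = 5764801 < 8507921 <= 40353607 = 7^9
Recursion depth = 9


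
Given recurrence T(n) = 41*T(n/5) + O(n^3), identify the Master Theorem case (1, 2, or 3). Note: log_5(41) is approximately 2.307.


Master Theorem parameters: a=41, b=5, c=3
log_b(a) = 2.307
Compare b^c with a: 5^3 = 125 > 41, so c > log_b(a).
Comparing c=3 vs log_b(a)=2.307:
3 > 2.307 => Case 3
Result: T(n) = O(n^3)
Master Theorem case = 3


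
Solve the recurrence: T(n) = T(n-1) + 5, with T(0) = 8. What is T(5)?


Unrolling the recurrence:
T(5) = T(4) + 5
       = T(3) + 5 + 5
       = T(2) + 5*3
       ...
       = T(0) + 5*5
       = 8 + 25 = 33


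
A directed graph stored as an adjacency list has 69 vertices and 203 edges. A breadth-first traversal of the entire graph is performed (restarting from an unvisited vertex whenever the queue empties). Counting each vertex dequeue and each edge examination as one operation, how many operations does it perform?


A full BFS traversal dequeues each vertex once and examines each edge once.
Vertex visits: 69
Edge visits: 203
V + E = 69 + 203 = 272


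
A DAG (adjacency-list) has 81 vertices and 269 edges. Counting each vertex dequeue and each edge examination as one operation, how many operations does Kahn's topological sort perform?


V = 81 (vertex processing)
E = 269 (edge processing)
V + E = 81 + 269 = 350


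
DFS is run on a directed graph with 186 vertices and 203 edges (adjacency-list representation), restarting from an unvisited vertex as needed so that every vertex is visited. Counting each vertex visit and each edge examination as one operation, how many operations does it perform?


A full DFS traversal processes each vertex exactly once (push/pop on stack).
Each directed edge is examined once.
V = 186, E = 203
V + E = 389


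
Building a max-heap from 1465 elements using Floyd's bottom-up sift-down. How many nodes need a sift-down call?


In a heap of 1465 elements (0-indexed array):
  Last element index: 1464
  Parent of last element: floor((1464 - 1) / 2) = 731
  Internal nodes: indices 0 to 731
  Count = floor(1465/2) = 732


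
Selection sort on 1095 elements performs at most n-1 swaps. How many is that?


Each of the 1094 passes places one element in its final position.
Pass 1: swap minimum into position 0
Pass 2: swap minimum of remaining into position 1
...
Pass 1094: last two elements, one swap
Maximum swaps = 1095 - 1 = 1094


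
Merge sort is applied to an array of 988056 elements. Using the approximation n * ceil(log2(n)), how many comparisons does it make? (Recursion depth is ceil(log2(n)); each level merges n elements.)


Merge sort divides the array into halves recursively.
Number of levels = ceil(log2(988056)) = 20
At each level, approximately n = 988056 comparisons are needed for merging.
Total comparisons ~ n * ceil(log2(n)) = 988056 * 20 = 19761120


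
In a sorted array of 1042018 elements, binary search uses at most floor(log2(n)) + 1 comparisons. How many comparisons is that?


Halving sequence: 1042018 -> 521009 -> 260504 -> 130252 -> 65126 -> 32563 -> 16281 -> 8140 -> 4070 -> 2035 -> 1017 -> 508 -> 254 -> 127 -> 63 -> 31 -> 15 -> 7 -> 3 -> 1
Number of halvings = 19
Max comparisons = 19 + 1 = 20


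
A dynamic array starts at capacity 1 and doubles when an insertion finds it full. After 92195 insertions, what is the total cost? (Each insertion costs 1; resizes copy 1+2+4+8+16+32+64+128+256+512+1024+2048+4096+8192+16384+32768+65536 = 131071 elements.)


Insertion cost: 92195 (one per element)
Resizes occur just before inserting elements 2, 3, 5, 9, ...
Elements copied at each resize: 1 + 2 + 4 + 8 + 16 + 32 + 64 + 128 + 256 + 512 + 1024 + 2048 + 4096 + 8192 + 16384 + 32768 + 65536
Sum of copies = 131071 (geometric series: 2^k - 1)
Total = 92195 + 131071 = 223266


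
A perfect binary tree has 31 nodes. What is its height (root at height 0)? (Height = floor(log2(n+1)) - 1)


For a perfect binary tree of height h: n = 2^(h+1) - 1, so h = log2(n+1) - 1.
  n + 1 = 32 = 2^5
  log2(32) = 5
  height = 5 - 1 = 4


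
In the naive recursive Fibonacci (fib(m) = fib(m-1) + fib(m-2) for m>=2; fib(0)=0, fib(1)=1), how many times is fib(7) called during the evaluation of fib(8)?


Let N(m) = number of times fib(m) is called while evaluating fib(8).
N(8) = 1 (the initial call).
N(7) = 1 (only fib(8) calls it).
For 1 <= m <= 6: fib(m) is called by fib(m+1) and fib(m+2), so
  N(m) = N(m+1) + N(m+2).
fib(0) is called only by fib(2), so N(0) = N(2).
Walk down from m=8:
  N(8)=1, N(7)=1
N(7) = 1


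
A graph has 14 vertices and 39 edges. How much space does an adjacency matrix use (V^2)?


Adjacency matrix: V x V grid of entries
Space = V^2 = 14^2 = 14 * 14 = 196


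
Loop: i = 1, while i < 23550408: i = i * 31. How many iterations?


i multiplies by 31 each step:
i = 1 -> 31 -> 961 -> 29791 -> 923521 -> 28629151 (stop)
Iterations = ceil(log_31(23550408)) = 5


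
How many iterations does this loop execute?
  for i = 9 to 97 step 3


The loop variable i takes values starting at 9 and increments by 3 each iteration.
Sequence: i = 9, 12, 15, 18, 21, 24, 27, 30, 33, ...
The upper bound 97 is inclusive, so the count is floor((last - first) / step) + 1:
floor((97 - 9) / 3) + 1 = floor(88/3) + 1 = 29 + 1 = 30


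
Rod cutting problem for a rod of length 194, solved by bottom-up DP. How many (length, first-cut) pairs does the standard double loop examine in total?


For each subproblem length i = 1..194, the inner loop considers i possible first cuts.
Total = 1 + 2 + ... + 194
= 194*(194+1)/2
= 194*195/2 = 18915


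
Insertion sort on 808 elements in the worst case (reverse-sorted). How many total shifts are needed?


In the worst case (reverse-sorted), each element shifts past all previous:
  Element 1: 1 shifts
  Element 2: 2 shifts
  Element 3: 3 shifts
  Element 4: 4 shifts
  Element 5: 5 shifts
  ...
  Element 807: 807 shifts
Total = 1 + 2 + ... + 807
= 808*(808-1)/2 = 326028


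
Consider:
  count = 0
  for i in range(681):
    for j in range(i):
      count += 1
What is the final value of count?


For each i, the inner loop runs i times:
  i=0: inner runs 0 times
  i=1: inner runs 1 time
  i=2: inner runs 2 times
  i=3: inner runs 3 times
  i=4: inner runs 4 times
  i=5: inner runs 5 times
  i=6: inner runs 6 times
  i=7: inner runs 7 times
  ...
Total = 0 + 1 + 2 + ... + 680 = 681*(681-1)/2 = 231540


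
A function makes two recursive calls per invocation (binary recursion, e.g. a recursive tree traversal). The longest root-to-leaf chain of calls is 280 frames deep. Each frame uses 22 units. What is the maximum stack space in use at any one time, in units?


Binary recursion: the two calls run one after the other, so only one root-to-leaf chain of frames is on the stack at a time.
Maximum depth (longest chain) = 280 frames
Each frame = 22 units
Max stack space = 280 * 22 = 6160


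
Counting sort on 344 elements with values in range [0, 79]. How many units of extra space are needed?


Output array size: 344 (to store sorted result)
Count array size: 80 (one slot per possible value, range 0 to 79)
Total extra space = 344 + 80 = 424


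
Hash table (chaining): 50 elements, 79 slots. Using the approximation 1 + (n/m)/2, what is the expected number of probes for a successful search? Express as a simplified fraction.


Computing expected probes:
alpha = 50/79
= 1 + alpha/2
= 1 + 50/(2*79)
= (2*79 + 50) / (2*79)
= 208/158 = 104/79


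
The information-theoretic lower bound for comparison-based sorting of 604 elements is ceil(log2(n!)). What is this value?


A binary decision tree of height h has at most 2^h leaves and needs at least n! of them, so h >= ceil(log2(n!)).
604! is far too large to multiply out, so use Stirling's series:
  ln(n!) ~ n ln n - n + (1/2) ln(2 pi n) + 1/(12n)  (error below 1/(360 n^3), negligible here)
  ln(604) = 6.4035742
  n ln n = 604 * 6.4035742 = 3867.7588
  (1/2) ln(2 pi * 604) = (1/2) ln(3795.0439) = 4.1207
  1/(12*604) = 0.0001
  ln(604!) ~ 3867.7588 - 604 + 4.1207 + 0.0001 = 3267.8796
Convert to base 2: log2(604!) = 3267.8796 / ln 2 = 3267.8796 / 0.69314718 = 4714.5537
ceil(4714.5537) = 4715


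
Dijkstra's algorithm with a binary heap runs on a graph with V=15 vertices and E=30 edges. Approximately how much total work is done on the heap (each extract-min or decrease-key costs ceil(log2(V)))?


Dijkstra with a binary heap: each vertex is extracted once, each edge may relax once.
Each heap operation costs O(log V).
V + E = 15 + 30 = 45
ceil(log2(15)) = 4 (since 2^3 = 8 < 15 <= 16 = 2^4)
Total heap work = (V+E) * ceil(log2(V)) = 45 * 4 = 180
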